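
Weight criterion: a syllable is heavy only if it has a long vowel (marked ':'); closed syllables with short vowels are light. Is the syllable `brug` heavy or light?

light

`brug`: short vowel, closed (coda /g/). Short vowel → light.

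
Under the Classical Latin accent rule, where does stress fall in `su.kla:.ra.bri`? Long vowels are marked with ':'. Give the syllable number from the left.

2

Classical Latin: stress the penult if heavy (long vowel or closed), else the antepenult.
Weights: 2 kla: H, 3 ra L, 4 bri L.
The penult (syllable 3, ra) is light, so stress falls on the antepenult (syllable 2, kla:).
Stress on syllable 2: su.ˈkla:.ra.bri.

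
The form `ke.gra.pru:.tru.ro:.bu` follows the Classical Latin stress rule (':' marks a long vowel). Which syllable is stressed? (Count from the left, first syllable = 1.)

5

Classical Latin: stress the penult if heavy (long vowel or closed), else the antepenult.
Weights: 4 tru L, 5 ro: H, 6 bu L.
The penult (syllable 5, ro:) is heavy, so it takes stress.
Stress on syllable 5: ke.gra.pru:.tru.ˈro:.bu.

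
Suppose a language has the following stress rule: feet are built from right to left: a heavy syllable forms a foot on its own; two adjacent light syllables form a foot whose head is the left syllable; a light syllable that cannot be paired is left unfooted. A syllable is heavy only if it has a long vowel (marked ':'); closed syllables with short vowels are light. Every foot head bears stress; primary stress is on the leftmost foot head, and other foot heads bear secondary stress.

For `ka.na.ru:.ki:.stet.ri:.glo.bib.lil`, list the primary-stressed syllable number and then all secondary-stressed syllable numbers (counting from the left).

Weights: 1 ka L, 2 na L, 3 ru: H, 4 ki: H, 5 stet L, 6 ri: H, 7 glo L, 8 bib L, 9 lil L.
Parse right to left (heavy = foot alone; LL = one foot; stranded L unfooted): (ˈka.na) (ˈru:) (ˈki:) stet (ˈri:) glo (ˈbib.lil).
Foot heads: 1, 3, 4, 6, 8.
Primary stress on the leftmost head = syllable 1.
Secondary stress on 3, 4, 6, 8: ˈka.na.ˌru:.ˌki:.stet.ˌri:.glo.ˌbib.lil.

primary 1, secondary 3, 4, 6, 8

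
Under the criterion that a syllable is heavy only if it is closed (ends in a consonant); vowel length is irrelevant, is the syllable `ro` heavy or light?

light

`ro`: short vowel, open (no coda). Open (no coda) → light.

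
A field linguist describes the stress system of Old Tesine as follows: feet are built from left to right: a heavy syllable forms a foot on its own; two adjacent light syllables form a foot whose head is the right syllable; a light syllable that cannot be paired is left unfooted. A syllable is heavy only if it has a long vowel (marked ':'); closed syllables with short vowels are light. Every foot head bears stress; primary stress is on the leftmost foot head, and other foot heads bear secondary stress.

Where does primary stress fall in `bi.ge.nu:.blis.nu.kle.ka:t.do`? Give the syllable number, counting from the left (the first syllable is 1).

2

Weights: 1 bi L, 2 ge L, 3 nu: H, 4 blis L, 5 nu L, 6 kle L, 7 ka:t H, 8 do L.
Parse left to right (heavy = foot alone; LL = one foot; stranded L unfooted): (bi.ˈge) (ˈnu:) (blis.ˈnu) kle (ˈka:t) do.
Foot heads: 2, 3, 5, 7.
Primary stress on the leftmost head = syllable 2.
Primary stress: syllable 2 → bi.ˈge.nu:.blis.nu.kle.ka:t.do.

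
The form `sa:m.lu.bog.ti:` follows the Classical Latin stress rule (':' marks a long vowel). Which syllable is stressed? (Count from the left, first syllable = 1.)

Classical Latin: stress the penult if heavy (long vowel or closed), else the antepenult.
Weights: 2 lu L, 3 bog H, 4 ti: H.
The penult (syllable 3, bog) is heavy, so it takes stress.
Stress on syllable 3: sa:m.lu.ˈbog.ti:.

3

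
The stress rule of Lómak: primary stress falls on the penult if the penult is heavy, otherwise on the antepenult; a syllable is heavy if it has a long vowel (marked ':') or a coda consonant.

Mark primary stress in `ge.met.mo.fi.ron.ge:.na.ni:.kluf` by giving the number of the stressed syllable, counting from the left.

Weights: 7 na L, 8 ni: H, 9 kluf H.
The penult (syllable 8, ni:) is heavy, so it takes stress.
Primary stress: syllable 8 → ge.met.mo.fi.ron.ge:.na.ˈni:.kluf.

8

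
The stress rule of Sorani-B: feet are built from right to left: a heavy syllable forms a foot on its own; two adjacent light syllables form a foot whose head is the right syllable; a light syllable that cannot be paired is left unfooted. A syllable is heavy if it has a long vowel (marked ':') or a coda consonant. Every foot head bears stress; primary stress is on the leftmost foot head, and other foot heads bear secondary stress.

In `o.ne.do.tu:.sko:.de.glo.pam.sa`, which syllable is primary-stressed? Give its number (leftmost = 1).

3

Weights: 1 o L, 2 ne L, 3 do L, 4 tu: H, 5 sko: H, 6 de L, 7 glo L, 8 pam H, 9 sa L.
Parse right to left (heavy = foot alone; LL = one foot; stranded L unfooted): o (ne.ˈdo) (ˈtu:) (ˈsko:) (de.ˈglo) (ˈpam) sa.
Foot heads: 3, 4, 5, 7, 8.
Primary stress on the leftmost head = syllable 3.
Primary stress: syllable 3 → o.ne.ˈdo.tu:.sko:.de.glo.pam.sa.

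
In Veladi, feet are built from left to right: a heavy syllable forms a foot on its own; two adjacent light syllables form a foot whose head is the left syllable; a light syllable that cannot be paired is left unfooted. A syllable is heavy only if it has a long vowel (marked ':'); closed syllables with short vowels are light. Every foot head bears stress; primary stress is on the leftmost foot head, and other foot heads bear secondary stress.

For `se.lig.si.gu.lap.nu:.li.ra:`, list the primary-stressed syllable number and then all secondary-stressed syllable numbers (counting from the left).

primary 1, secondary 3, 6, 8

Weights: 1 se L, 2 lig L, 3 si L, 4 gu L, 5 lap L, 6 nu: H, 7 li L, 8 ra: H.
Parse left to right (heavy = foot alone; LL = one foot; stranded L unfooted): (ˈse.lig) (ˈsi.gu) lap (ˈnu:) li (ˈra:).
Foot heads: 1, 3, 6, 8.
Primary stress on the leftmost head = syllable 1.
Secondary stress on 3, 6, 8: ˈse.lig.ˌsi.gu.lap.ˌnu:.li.ˌra:.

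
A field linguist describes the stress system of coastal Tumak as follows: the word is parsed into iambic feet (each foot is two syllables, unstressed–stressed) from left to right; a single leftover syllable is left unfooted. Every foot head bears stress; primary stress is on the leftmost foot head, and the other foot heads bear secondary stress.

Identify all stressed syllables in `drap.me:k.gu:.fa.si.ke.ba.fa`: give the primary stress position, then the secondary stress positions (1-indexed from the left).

Parse left to right into iambic (σˈσ) feet: (drap.ˈme:k) (gu:.ˈfa) (si.ˈke) (ba.ˈfa).
Foot heads (stressed positions): 2, 4, 6, 8.
End Rule Leftmost: primary stress on the leftmost head = syllable 2.
Secondary stress on 4, 6, 8: drap.ˈme:k.gu:.ˌfa.si.ˌke.ba.ˌfa.

primary 2, secondary 4, 6, 8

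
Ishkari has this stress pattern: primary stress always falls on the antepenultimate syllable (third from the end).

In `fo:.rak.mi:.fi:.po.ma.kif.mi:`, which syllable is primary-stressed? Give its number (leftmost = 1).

The word has 8 syllables; the antepenultimate syllable (third from the end) is syllable 6 (ma).
Primary stress: syllable 6 → fo:.rak.mi:.fi:.po.ˈma.kif.mi:.

6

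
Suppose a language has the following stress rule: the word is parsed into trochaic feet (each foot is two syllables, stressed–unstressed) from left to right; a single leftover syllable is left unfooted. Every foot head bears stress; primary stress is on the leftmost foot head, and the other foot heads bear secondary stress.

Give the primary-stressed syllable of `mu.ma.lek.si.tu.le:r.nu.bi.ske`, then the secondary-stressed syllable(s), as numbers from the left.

primary 1, secondary 3, 5, 7

Parse left to right into trochaic (ˈσσ) feet: (ˈmu.ma) (ˈlek.si) (ˈtu.le:r) (ˈnu.bi) ske. Syllable 9 is left unfooted.
Foot heads (stressed positions): 1, 3, 5, 7.
End Rule Leftmost: primary stress on the leftmost head = syllable 1.
Secondary stress on 3, 5, 7: ˈmu.ma.ˌlek.si.ˌtu.le:r.ˌnu.bi.ske.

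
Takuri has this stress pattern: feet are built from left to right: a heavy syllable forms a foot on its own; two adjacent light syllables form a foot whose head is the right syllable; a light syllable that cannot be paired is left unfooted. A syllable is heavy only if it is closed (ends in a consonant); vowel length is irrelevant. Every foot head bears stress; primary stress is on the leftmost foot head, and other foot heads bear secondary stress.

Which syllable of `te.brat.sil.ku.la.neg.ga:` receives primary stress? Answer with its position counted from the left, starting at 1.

Weights: 1 te L, 2 brat H, 3 sil H, 4 ku L, 5 la L, 6 neg H, 7 ga: L.
Parse left to right (heavy = foot alone; LL = one foot; stranded L unfooted): te (ˈbrat) (ˈsil) (ku.ˈla) (ˈneg) ga:.
Foot heads: 2, 3, 5, 6.
Primary stress on the leftmost head = syllable 2.
Primary stress: syllable 2 → te.ˈbrat.sil.ku.la.neg.ga:.

2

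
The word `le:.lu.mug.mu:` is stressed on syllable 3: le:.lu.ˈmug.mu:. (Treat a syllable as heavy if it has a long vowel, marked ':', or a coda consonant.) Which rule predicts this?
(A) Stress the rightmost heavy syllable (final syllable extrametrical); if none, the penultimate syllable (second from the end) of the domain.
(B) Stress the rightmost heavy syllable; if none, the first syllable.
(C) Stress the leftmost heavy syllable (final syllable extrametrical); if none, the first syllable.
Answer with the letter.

A

Rule A → syllable 3 ✓.
Rule B → syllable 4 (observed: 3).
Rule C → syllable 1 (observed: 3).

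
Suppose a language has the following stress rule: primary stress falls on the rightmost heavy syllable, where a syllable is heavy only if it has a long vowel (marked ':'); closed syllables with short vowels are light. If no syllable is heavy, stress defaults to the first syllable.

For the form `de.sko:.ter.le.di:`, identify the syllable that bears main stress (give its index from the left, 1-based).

Weights: 1 de L, 2 sko: H, 3 ter L, 4 le L, 5 di: H.
Heavy syllables in the domain: 2, 5. The rightmost is syllable 5 (di:).
Primary stress: syllable 5 → de.sko:.ter.le.ˈdi:.

5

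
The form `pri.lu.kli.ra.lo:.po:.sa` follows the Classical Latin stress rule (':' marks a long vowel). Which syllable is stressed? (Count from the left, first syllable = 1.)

6

Classical Latin: stress the penult if heavy (long vowel or closed), else the antepenult.
Weights: 5 lo: H, 6 po: H, 7 sa L.
The penult (syllable 6, po:) is heavy, so it takes stress.
Stress on syllable 6: pri.lu.kli.ra.lo:.ˈpo:.sa.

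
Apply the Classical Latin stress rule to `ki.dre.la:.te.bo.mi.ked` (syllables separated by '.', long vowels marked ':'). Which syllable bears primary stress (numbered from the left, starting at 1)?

Classical Latin: stress the penult if heavy (long vowel or closed), else the antepenult.
Weights: 5 bo L, 6 mi L, 7 ked H.
The penult (syllable 6, mi) is light, so stress falls on the antepenult (syllable 5, bo).
Stress on syllable 5: ki.dre.la:.te.ˈbo.mi.ked.

5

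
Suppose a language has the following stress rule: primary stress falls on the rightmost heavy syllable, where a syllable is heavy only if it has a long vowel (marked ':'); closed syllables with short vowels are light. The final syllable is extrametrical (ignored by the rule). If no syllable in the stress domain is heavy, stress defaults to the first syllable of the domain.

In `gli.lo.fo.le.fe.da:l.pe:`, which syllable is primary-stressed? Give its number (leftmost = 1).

6

The final syllable (7, pe:) is extrametrical; the stress domain is syllables 1–6.
Weights: 1 gli L, 2 lo L, 3 fo L, 4 le L, 5 fe L, 6 da:l H.
Heavy syllables in the domain: 6. The rightmost is syllable 6 (da:l).
Primary stress: syllable 6 → gli.lo.fo.le.fe.ˈda:l.pe:.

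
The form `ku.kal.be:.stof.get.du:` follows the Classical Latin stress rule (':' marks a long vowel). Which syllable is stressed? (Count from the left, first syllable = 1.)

5

Classical Latin: stress the penult if heavy (long vowel or closed), else the antepenult.
Weights: 4 stof H, 5 get H, 6 du: H.
The penult (syllable 5, get) is heavy, so it takes stress.
Stress on syllable 5: ku.kal.be:.stof.ˈget.du:.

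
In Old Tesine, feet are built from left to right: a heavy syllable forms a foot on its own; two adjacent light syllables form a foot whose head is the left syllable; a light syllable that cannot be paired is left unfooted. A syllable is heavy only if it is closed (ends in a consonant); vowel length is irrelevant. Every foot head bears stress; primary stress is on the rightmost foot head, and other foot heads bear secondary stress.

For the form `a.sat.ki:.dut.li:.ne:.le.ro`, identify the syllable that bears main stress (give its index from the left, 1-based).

7

Weights: 1 a L, 2 sat H, 3 ki: L, 4 dut H, 5 li: L, 6 ne: L, 7 le L, 8 ro L.
Parse left to right (heavy = foot alone; LL = one foot; stranded L unfooted): a (ˈsat) ki: (ˈdut) (ˈli:.ne:) (ˈle.ro).
Foot heads: 2, 4, 5, 7.
Primary stress on the rightmost head = syllable 7.
Primary stress: syllable 7 → a.sat.ki:.dut.li:.ne:.ˈle.ro.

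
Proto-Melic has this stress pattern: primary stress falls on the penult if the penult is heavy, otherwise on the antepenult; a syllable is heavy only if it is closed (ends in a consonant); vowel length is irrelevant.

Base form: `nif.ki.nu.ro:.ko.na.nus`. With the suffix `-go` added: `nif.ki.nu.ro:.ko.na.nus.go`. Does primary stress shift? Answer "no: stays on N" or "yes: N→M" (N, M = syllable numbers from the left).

Base `nif.ki.nu.ro:.ko.na.nus` (7 syllables):
  Weights: 5 ko L, 6 na L, 7 nus H.
  The penult (syllable 6, na) is light, so stress falls on the antepenult (syllable 5, ko).
  → primary stress on syllable 5.
Suffixed `nif.ki.nu.ro:.ko.na.nus.go` (8 syllables):
  Weights: 6 na L, 7 nus H, 8 go L.
  The penult (syllable 7, nus) is heavy, so it takes stress.
  → primary stress on syllable 7.

yes: 5→7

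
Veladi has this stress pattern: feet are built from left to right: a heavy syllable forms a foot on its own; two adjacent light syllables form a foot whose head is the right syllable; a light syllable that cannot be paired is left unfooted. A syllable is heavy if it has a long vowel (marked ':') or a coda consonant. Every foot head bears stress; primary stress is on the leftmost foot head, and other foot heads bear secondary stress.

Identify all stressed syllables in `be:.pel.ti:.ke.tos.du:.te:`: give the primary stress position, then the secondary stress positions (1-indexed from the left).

Weights: 1 be: H, 2 pel H, 3 ti: H, 4 ke L, 5 tos H, 6 du: H, 7 te: H.
Parse left to right (heavy = foot alone; LL = one foot; stranded L unfooted): (ˈbe:) (ˈpel) (ˈti:) ke (ˈtos) (ˈdu:) (ˈte:).
Foot heads: 1, 2, 3, 5, 6, 7.
Primary stress on the leftmost head = syllable 1.
Secondary stress on 2, 3, 5, 6, 7: ˈbe:.ˌpel.ˌti:.ke.ˌtos.ˌdu:.ˌte:.

primary 1, secondary 2, 3, 5, 6, 7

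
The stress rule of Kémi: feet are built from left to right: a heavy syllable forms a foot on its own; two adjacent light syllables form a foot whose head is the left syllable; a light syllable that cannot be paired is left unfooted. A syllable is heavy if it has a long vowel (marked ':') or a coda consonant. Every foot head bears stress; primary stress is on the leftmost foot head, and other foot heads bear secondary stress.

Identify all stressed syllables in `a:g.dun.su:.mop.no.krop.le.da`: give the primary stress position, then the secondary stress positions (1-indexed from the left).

Weights: 1 a:g H, 2 dun H, 3 su: H, 4 mop H, 5 no L, 6 krop H, 7 le L, 8 da L.
Parse left to right (heavy = foot alone; LL = one foot; stranded L unfooted): (ˈa:g) (ˈdun) (ˈsu:) (ˈmop) no (ˈkrop) (ˈle.da).
Foot heads: 1, 2, 3, 4, 6, 7.
Primary stress on the leftmost head = syllable 1.
Secondary stress on 2, 3, 4, 6, 7: ˈa:g.ˌdun.ˌsu:.ˌmop.no.ˌkrop.ˌle.da.

primary 1, secondary 2, 3, 4, 6, 7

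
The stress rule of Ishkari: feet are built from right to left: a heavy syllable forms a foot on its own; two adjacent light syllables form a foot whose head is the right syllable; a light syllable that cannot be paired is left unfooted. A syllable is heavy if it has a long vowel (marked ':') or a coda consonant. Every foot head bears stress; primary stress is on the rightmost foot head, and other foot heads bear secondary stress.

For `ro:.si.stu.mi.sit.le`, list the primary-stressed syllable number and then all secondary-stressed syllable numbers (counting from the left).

Weights: 1 ro: H, 2 si L, 3 stu L, 4 mi L, 5 sit H, 6 le L.
Parse right to left (heavy = foot alone; LL = one foot; stranded L unfooted): (ˈro:) si (stu.ˈmi) (ˈsit) le.
Foot heads: 1, 4, 5.
Primary stress on the rightmost head = syllable 5.
Secondary stress on 1, 4: ˌro:.si.stu.ˌmi.ˈsit.le.

primary 5, secondary 1, 4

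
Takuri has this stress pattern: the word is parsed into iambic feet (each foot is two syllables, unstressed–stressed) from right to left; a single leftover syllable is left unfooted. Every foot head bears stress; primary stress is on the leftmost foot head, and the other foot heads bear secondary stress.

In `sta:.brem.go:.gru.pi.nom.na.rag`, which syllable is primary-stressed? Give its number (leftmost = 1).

2

Parse right to left into iambic (σˈσ) feet: (sta:.ˈbrem) (go:.ˈgru) (pi.ˈnom) (na.ˈrag).
Foot heads (stressed positions): 2, 4, 6, 8.
End Rule Leftmost: primary stress on the leftmost head = syllable 2.
Primary stress: syllable 2 → sta:.ˈbrem.go:.gru.pi.nom.na.rag.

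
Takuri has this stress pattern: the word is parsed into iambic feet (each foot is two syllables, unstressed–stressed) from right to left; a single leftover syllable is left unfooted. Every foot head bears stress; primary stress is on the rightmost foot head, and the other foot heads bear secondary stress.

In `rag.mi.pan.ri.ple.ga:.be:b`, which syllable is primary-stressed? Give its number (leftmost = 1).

Parse right to left into iambic (σˈσ) feet: rag (mi.ˈpan) (ri.ˈple) (ga:.ˈbe:b). Syllable 1 is left unfooted.
Foot heads (stressed positions): 3, 5, 7.
End Rule Rightmost: primary stress on the rightmost head = syllable 7.
Primary stress: syllable 7 → rag.mi.pan.ri.ple.ga:.ˈbe:b.

7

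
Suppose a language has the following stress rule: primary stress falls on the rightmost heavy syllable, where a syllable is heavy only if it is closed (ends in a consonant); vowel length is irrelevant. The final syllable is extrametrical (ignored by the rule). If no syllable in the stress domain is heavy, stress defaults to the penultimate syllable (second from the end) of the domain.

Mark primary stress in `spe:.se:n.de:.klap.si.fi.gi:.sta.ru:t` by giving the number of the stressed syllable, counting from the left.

The final syllable (9, ru:t) is extrametrical; the stress domain is syllables 1–8.
Weights: 1 spe: L, 2 se:n H, 3 de: L, 4 klap H, 5 si L, 6 fi L, 7 gi: L, 8 sta L.
Heavy syllables in the domain: 2, 4. The rightmost is syllable 4 (klap).
Primary stress: syllable 4 → spe:.se:n.de:.ˈklap.si.fi.gi:.sta.ru:t.

4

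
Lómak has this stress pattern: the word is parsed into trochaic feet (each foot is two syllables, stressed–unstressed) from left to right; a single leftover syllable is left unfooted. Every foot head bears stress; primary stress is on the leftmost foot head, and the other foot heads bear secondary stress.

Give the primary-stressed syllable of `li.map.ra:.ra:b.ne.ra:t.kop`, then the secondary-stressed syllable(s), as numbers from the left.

Parse left to right into trochaic (ˈσσ) feet: (ˈli.map) (ˈra:.ra:b) (ˈne.ra:t) kop. Syllable 7 is left unfooted.
Foot heads (stressed positions): 1, 3, 5.
End Rule Leftmost: primary stress on the leftmost head = syllable 1.
Secondary stress on 3, 5: ˈli.map.ˌra:.ra:b.ˌne.ra:t.kop.

primary 1, secondary 3, 5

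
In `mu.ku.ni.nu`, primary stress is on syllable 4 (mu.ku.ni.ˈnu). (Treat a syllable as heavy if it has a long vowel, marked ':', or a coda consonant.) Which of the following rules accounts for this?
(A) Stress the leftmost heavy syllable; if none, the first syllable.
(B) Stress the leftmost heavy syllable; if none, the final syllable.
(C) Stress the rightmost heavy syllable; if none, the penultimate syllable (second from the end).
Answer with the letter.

Rule A → syllable 1 (observed: 4).
Rule B → syllable 4 ✓.
Rule C → syllable 3 (observed: 4).

B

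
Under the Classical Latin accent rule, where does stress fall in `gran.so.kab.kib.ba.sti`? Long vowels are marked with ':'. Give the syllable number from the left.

Classical Latin: stress the penult if heavy (long vowel or closed), else the antepenult.
Weights: 4 kib H, 5 ba L, 6 sti L.
The penult (syllable 5, ba) is light, so stress falls on the antepenult (syllable 4, kib).
Stress on syllable 4: gran.so.kab.ˈkib.ba.sti.

4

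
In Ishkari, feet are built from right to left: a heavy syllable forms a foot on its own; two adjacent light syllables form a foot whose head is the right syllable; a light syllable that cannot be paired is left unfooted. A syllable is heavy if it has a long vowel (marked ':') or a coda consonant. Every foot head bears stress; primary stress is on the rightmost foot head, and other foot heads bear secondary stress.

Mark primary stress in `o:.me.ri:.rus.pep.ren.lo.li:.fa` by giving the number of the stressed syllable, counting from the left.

Weights: 1 o: H, 2 me L, 3 ri: H, 4 rus H, 5 pep H, 6 ren H, 7 lo L, 8 li: H, 9 fa L.
Parse right to left (heavy = foot alone; LL = one foot; stranded L unfooted): (ˈo:) me (ˈri:) (ˈrus) (ˈpep) (ˈren) lo (ˈli:) fa.
Foot heads: 1, 3, 4, 5, 6, 8.
Primary stress on the rightmost head = syllable 8.
Primary stress: syllable 8 → o:.me.ri:.rus.pep.ren.lo.ˈli:.fa.

8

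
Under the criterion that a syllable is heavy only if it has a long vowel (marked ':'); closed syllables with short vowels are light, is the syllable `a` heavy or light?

`a`: short vowel, open (no coda). Short vowel → light.

light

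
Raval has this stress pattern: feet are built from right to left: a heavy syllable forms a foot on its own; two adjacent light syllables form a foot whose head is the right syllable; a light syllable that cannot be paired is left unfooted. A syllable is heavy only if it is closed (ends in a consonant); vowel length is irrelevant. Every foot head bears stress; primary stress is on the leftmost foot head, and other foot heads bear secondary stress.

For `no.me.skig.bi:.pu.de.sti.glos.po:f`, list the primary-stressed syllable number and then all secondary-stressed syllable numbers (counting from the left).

Weights: 1 no L, 2 me L, 3 skig H, 4 bi: L, 5 pu L, 6 de L, 7 sti L, 8 glos H, 9 po:f H.
Parse right to left (heavy = foot alone; LL = one foot; stranded L unfooted): (no.ˈme) (ˈskig) (bi:.ˈpu) (de.ˈsti) (ˈglos) (ˈpo:f).
Foot heads: 2, 3, 5, 7, 8, 9.
Primary stress on the leftmost head = syllable 2.
Secondary stress on 3, 5, 7, 8, 9: no.ˈme.ˌskig.bi:.ˌpu.de.ˌsti.ˌglos.ˌpo:f.

primary 2, secondary 3, 5, 7, 8, 9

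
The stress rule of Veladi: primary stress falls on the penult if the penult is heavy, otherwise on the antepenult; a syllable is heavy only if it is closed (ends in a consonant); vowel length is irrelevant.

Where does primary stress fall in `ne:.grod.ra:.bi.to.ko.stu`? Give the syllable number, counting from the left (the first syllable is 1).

Weights: 5 to L, 6 ko L, 7 stu L.
The penult (syllable 6, ko) is light, so stress falls on the antepenult (syllable 5, to).
Primary stress: syllable 5 → ne:.grod.ra:.bi.ˈto.ko.stu.

5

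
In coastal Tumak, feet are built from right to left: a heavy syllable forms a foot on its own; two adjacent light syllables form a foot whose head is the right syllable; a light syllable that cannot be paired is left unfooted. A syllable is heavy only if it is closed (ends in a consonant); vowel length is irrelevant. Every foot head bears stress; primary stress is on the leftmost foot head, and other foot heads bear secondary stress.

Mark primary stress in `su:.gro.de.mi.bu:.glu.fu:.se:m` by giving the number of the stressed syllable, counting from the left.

Weights: 1 su: L, 2 gro L, 3 de L, 4 mi L, 5 bu: L, 6 glu L, 7 fu: L, 8 se:m H.
Parse right to left (heavy = foot alone; LL = one foot; stranded L unfooted): su: (gro.ˈde) (mi.ˈbu:) (glu.ˈfu:) (ˈse:m).
Foot heads: 3, 5, 7, 8.
Primary stress on the leftmost head = syllable 3.
Primary stress: syllable 3 → su:.gro.ˈde.mi.bu:.glu.fu:.se:m.

3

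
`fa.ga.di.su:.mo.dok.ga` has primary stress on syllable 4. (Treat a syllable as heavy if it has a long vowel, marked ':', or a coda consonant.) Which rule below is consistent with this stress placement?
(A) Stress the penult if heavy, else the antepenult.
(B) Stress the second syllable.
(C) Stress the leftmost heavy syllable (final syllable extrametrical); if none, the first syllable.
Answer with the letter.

Rule A → syllable 6 (observed: 4).
Rule B → syllable 2 (observed: 4).
Rule C → syllable 4 ✓.

C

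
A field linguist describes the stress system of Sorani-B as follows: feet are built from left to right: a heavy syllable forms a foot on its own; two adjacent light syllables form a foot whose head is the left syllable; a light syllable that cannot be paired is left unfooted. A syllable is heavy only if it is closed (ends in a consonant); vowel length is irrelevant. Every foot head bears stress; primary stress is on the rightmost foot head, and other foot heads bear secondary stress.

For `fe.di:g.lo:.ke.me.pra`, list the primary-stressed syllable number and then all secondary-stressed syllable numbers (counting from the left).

primary 5, secondary 2, 3

Weights: 1 fe L, 2 di:g H, 3 lo: L, 4 ke L, 5 me L, 6 pra L.
Parse left to right (heavy = foot alone; LL = one foot; stranded L unfooted): fe (ˈdi:g) (ˈlo:.ke) (ˈme.pra).
Foot heads: 2, 3, 5.
Primary stress on the rightmost head = syllable 5.
Secondary stress on 2, 3: fe.ˌdi:g.ˌlo:.ke.ˈme.pra.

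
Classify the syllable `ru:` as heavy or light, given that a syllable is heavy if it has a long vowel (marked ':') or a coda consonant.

heavy

`ru:`: long vowel, open (no coda). Long vowel → heavy.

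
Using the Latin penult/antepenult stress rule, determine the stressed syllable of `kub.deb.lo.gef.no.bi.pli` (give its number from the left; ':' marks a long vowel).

5

Classical Latin: stress the penult if heavy (long vowel or closed), else the antepenult.
Weights: 5 no L, 6 bi L, 7 pli L.
The penult (syllable 6, bi) is light, so stress falls on the antepenult (syllable 5, no).
Stress on syllable 5: kub.deb.lo.gef.ˈno.bi.pli.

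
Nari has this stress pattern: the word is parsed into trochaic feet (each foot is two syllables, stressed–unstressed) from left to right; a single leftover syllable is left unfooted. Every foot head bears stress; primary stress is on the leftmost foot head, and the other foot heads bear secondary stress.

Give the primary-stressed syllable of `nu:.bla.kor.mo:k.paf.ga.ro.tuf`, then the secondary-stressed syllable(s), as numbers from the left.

Parse left to right into trochaic (ˈσσ) feet: (ˈnu:.bla) (ˈkor.mo:k) (ˈpaf.ga) (ˈro.tuf).
Foot heads (stressed positions): 1, 3, 5, 7.
End Rule Leftmost: primary stress on the leftmost head = syllable 1.
Secondary stress on 3, 5, 7: ˈnu:.bla.ˌkor.mo:k.ˌpaf.ga.ˌro.tuf.

primary 1, secondary 3, 5, 7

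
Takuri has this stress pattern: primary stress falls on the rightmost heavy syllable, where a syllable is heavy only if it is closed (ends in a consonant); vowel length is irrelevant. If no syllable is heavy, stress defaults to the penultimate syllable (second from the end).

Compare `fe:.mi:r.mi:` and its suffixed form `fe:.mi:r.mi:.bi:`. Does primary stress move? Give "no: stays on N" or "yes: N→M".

no: stays on 2

Base `fe:.mi:r.mi:` (3 syllables):
  Weights: 1 fe: L, 2 mi:r H, 3 mi: L.
  Heavy syllables in the domain: 2. The rightmost is syllable 2 (mi:r).
  → primary stress on syllable 2.
Suffixed `fe:.mi:r.mi:.bi:` (4 syllables):
  Weights: 1 fe: L, 2 mi:r H, 3 mi: L, 4 bi: L.
  Heavy syllables in the domain: 2. The rightmost is syllable 2 (mi:r).
  → primary stress on syllable 2.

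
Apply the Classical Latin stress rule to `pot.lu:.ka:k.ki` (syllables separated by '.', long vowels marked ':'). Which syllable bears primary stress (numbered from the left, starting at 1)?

Classical Latin: stress the penult if heavy (long vowel or closed), else the antepenult.
Weights: 2 lu: H, 3 ka:k H, 4 ki L.
The penult (syllable 3, ka:k) is heavy, so it takes stress.
Stress on syllable 3: pot.lu:.ˈka:k.ki.

3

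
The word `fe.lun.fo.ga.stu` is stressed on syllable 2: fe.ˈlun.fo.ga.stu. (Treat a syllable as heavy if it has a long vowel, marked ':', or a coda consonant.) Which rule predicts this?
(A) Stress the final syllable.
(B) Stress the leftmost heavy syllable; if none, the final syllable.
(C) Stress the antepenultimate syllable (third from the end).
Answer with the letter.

Rule A → syllable 5 (observed: 2).
Rule B → syllable 2 ✓.
Rule C → syllable 3 (observed: 2).

B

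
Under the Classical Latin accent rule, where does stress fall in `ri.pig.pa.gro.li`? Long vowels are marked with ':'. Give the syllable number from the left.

Classical Latin: stress the penult if heavy (long vowel or closed), else the antepenult.
Weights: 3 pa L, 4 gro L, 5 li L.
The penult (syllable 4, gro) is light, so stress falls on the antepenult (syllable 3, pa).
Stress on syllable 3: ri.pig.ˈpa.gro.li.

3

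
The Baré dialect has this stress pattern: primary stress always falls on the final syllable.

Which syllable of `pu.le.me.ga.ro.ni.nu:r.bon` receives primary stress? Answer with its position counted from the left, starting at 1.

The word has 8 syllables; the final syllable is syllable 8 (bon).
Primary stress: syllable 8 → pu.le.me.ga.ro.ni.nu:r.ˈbon.

8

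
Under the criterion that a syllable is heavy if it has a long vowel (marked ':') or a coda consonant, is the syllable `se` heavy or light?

`se`: short vowel, open (no coda). Short vowel, open → light.

light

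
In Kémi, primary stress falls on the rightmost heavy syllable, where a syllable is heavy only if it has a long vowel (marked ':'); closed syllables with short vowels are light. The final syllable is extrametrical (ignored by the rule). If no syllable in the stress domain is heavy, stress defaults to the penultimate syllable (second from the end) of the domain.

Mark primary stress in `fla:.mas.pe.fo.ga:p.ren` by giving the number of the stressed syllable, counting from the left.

The final syllable (6, ren) is extrametrical; the stress domain is syllables 1–5.
Weights: 1 fla: H, 2 mas L, 3 pe L, 4 fo L, 5 ga:p H.
Heavy syllables in the domain: 1, 5. The rightmost is syllable 5 (ga:p).
Primary stress: syllable 5 → fla:.mas.pe.fo.ˈga:p.ren.

5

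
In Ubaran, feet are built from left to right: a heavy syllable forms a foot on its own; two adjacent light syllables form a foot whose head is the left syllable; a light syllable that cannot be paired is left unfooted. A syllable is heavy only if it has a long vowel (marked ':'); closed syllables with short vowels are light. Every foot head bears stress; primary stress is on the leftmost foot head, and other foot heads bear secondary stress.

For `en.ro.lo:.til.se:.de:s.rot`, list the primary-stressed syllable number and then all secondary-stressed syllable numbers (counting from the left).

primary 1, secondary 3, 5, 6

Weights: 1 en L, 2 ro L, 3 lo: H, 4 til L, 5 se: H, 6 de:s H, 7 rot L.
Parse left to right (heavy = foot alone; LL = one foot; stranded L unfooted): (ˈen.ro) (ˈlo:) til (ˈse:) (ˈde:s) rot.
Foot heads: 1, 3, 5, 6.
Primary stress on the leftmost head = syllable 1.
Secondary stress on 3, 5, 6: ˈen.ro.ˌlo:.til.ˌse:.ˌde:s.rot.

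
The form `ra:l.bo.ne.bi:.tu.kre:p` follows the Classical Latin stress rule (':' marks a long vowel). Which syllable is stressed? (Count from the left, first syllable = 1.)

4

Classical Latin: stress the penult if heavy (long vowel or closed), else the antepenult.
Weights: 4 bi: H, 5 tu L, 6 kre:p H.
The penult (syllable 5, tu) is light, so stress falls on the antepenult (syllable 4, bi:).
Stress on syllable 4: ra:l.bo.ne.ˈbi:.tu.kre:p.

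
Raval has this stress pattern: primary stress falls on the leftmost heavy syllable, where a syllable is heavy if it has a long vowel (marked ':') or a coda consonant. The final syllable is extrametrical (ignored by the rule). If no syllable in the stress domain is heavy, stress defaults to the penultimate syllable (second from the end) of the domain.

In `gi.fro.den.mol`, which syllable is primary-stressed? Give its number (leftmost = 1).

The final syllable (4, mol) is extrametrical; the stress domain is syllables 1–3.
Weights: 1 gi L, 2 fro L, 3 den H.
Heavy syllables in the domain: 3. The leftmost is syllable 3 (den).
Primary stress: syllable 3 → gi.fro.ˈden.mol.

3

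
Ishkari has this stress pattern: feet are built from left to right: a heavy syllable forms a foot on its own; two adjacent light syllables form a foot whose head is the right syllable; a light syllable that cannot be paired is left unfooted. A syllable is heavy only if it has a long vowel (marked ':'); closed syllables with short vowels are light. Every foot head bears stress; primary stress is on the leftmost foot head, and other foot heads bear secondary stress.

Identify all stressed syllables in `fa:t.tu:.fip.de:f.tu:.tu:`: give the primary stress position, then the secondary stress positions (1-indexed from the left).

Weights: 1 fa:t H, 2 tu: H, 3 fip L, 4 de:f H, 5 tu: H, 6 tu: H.
Parse left to right (heavy = foot alone; LL = one foot; stranded L unfooted): (ˈfa:t) (ˈtu:) fip (ˈde:f) (ˈtu:) (ˈtu:).
Foot heads: 1, 2, 4, 5, 6.
Primary stress on the leftmost head = syllable 1.
Secondary stress on 2, 4, 5, 6: ˈfa:t.ˌtu:.fip.ˌde:f.ˌtu:.ˌtu:.

primary 1, secondary 2, 4, 5, 6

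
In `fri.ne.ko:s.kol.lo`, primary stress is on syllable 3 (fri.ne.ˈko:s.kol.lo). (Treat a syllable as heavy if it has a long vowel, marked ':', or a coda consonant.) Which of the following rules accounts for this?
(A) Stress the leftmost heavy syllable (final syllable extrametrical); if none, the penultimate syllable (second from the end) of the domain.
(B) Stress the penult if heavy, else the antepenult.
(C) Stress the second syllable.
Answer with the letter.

A

Rule A → syllable 3 ✓.
Rule B → syllable 4 (observed: 3).
Rule C → syllable 2 (observed: 3).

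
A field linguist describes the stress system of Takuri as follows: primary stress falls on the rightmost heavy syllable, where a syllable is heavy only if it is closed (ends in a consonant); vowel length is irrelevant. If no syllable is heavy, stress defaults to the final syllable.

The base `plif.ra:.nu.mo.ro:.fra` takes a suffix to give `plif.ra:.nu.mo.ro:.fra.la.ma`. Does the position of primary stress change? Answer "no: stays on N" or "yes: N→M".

Base `plif.ra:.nu.mo.ro:.fra` (6 syllables):
  Weights: 1 plif H, 2 ra: L, 3 nu L, 4 mo L, 5 ro: L, 6 fra L.
  Heavy syllables in the domain: 1. The rightmost is syllable 1 (plif).
  → primary stress on syllable 1.
Suffixed `plif.ra:.nu.mo.ro:.fra.la.ma` (8 syllables):
  Weights: 1 plif H, 2 ra: L, 3 nu L, 4 mo L, 5 ro: L, 6 fra L, 7 la L, 8 ma L.
  Heavy syllables in the domain: 1. The rightmost is syllable 1 (plif).
  → primary stress on syllable 1.

no: stays on 1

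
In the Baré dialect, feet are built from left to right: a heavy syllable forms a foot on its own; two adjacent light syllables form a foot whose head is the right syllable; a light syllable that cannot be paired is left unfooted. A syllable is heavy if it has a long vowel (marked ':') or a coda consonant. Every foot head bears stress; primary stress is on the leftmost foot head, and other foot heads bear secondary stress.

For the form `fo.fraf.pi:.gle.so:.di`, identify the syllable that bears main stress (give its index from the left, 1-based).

2

Weights: 1 fo L, 2 fraf H, 3 pi: H, 4 gle L, 5 so: H, 6 di L.
Parse left to right (heavy = foot alone; LL = one foot; stranded L unfooted): fo (ˈfraf) (ˈpi:) gle (ˈso:) di.
Foot heads: 2, 3, 5.
Primary stress on the leftmost head = syllable 2.
Primary stress: syllable 2 → fo.ˈfraf.pi:.gle.so:.di.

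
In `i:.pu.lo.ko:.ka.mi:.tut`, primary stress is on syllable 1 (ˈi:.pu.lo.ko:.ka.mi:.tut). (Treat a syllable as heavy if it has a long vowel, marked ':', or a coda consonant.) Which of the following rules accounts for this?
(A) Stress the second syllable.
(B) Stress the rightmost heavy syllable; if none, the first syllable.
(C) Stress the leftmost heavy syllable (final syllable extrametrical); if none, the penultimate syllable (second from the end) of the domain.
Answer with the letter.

C

Rule A → syllable 2 (observed: 1).
Rule B → syllable 7 (observed: 1).
Rule C → syllable 1 ✓.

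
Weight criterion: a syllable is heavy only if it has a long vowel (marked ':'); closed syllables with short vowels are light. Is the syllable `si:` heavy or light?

heavy

`si:`: long vowel, open (no coda). Long vowel → heavy.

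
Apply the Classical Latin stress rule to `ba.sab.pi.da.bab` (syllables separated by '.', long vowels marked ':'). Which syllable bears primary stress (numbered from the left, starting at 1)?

Classical Latin: stress the penult if heavy (long vowel or closed), else the antepenult.
Weights: 3 pi L, 4 da L, 5 bab H.
The penult (syllable 4, da) is light, so stress falls on the antepenult (syllable 3, pi).
Stress on syllable 3: ba.sab.ˈpi.da.bab.

3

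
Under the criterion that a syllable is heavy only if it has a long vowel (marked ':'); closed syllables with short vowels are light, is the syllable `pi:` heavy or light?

heavy

`pi:`: long vowel, open (no coda). Long vowel → heavy.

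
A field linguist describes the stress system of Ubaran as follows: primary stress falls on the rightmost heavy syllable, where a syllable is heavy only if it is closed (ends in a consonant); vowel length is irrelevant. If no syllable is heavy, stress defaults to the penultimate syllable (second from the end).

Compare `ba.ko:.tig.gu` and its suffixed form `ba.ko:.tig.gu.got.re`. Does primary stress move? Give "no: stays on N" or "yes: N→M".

Base `ba.ko:.tig.gu` (4 syllables):
  Weights: 1 ba L, 2 ko: L, 3 tig H, 4 gu L.
  Heavy syllables in the domain: 3. The rightmost is syllable 3 (tig).
  → primary stress on syllable 3.
Suffixed `ba.ko:.tig.gu.got.re` (6 syllables):
  Weights: 1 ba L, 2 ko: L, 3 tig H, 4 gu L, 5 got H, 6 re L.
  Heavy syllables in the domain: 3, 5. The rightmost is syllable 5 (got).
  → primary stress on syllable 5.

yes: 3→5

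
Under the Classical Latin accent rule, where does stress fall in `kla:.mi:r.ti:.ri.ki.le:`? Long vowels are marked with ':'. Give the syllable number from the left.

4

Classical Latin: stress the penult if heavy (long vowel or closed), else the antepenult.
Weights: 4 ri L, 5 ki L, 6 le: H.
The penult (syllable 5, ki) is light, so stress falls on the antepenult (syllable 4, ri).
Stress on syllable 4: kla:.mi:r.ti:.ˈri.ki.le:.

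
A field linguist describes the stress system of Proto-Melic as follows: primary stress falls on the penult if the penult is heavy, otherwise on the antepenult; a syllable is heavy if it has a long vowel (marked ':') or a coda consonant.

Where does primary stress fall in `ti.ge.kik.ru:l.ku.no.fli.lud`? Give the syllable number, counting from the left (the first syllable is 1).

6

Weights: 6 no L, 7 fli L, 8 lud H.
The penult (syllable 7, fli) is light, so stress falls on the antepenult (syllable 6, no).
Primary stress: syllable 6 → ti.ge.kik.ru:l.ku.ˈno.fli.lud.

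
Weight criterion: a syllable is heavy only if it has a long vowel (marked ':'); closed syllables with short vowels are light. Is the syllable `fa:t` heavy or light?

`fa:t`: long vowel, closed (coda /t/). Long vowel → heavy.

heavy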